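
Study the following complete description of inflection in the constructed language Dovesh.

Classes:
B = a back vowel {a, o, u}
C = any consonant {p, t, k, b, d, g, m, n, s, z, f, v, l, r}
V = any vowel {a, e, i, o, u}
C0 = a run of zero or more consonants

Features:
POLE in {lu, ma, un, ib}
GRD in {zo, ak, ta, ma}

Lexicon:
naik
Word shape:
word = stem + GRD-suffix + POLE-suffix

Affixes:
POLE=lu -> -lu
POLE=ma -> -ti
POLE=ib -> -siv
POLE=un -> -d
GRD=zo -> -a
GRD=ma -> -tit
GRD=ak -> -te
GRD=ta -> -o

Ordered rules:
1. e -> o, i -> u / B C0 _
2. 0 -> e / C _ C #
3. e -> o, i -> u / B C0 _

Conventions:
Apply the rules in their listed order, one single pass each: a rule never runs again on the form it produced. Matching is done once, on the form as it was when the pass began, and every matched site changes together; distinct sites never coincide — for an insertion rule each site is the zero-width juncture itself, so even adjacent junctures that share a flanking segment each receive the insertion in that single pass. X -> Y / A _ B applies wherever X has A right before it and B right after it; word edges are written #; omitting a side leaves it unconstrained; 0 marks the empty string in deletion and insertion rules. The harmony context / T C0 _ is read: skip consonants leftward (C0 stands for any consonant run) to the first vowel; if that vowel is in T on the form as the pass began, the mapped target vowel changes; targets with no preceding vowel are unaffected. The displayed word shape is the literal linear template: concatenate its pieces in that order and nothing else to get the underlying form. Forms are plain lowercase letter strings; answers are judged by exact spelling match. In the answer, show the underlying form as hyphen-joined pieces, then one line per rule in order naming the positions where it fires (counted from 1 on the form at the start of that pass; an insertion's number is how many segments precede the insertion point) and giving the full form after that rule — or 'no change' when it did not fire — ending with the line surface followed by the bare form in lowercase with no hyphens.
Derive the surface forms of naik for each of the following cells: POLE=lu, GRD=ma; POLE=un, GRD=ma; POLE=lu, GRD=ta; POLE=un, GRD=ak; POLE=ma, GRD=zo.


cell POLE=lu, GRD=ma:
underlying: naik-tit-lu
1. e -> o, i -> u / B C0 _: fires at position(s) 3: nauktitlu
2. 0 -> e / C _ C #: no change
3. e -> o, i -> u / B C0 _: fires at position(s) 6: nauktutlu
surface: nauktutlu

cell POLE=un, GRD=ma:
underlying: naik-tit-d
1. e -> o, i -> u / B C0 _: fires at position(s) 3: nauktitd
2. 0 -> e / C _ C #: inserts after position(s) 7: nauktited
3. e -> o, i -> u / B C0 _: fires at position(s) 6: nauktuted
surface: nauktuted

cell POLE=lu, GRD=ta:
underlying: naik-o-lu
1. e -> o, i -> u / B C0 _: fires at position(s) 3: naukolu
2. 0 -> e / C _ C #: no change
3. e -> o, i -> u / B C0 _: no change
surface: naukolu

cell POLE=un, GRD=ak:
underlying: naik-te-d
1. e -> o, i -> u / B C0 _: fires at position(s) 3: naukted
2. 0 -> e / C _ C #: no change
3. e -> o, i -> u / B C0 _: fires at position(s) 6: nauktod
surface: nauktod

cell POLE=ma, GRD=zo:
underlying: naik-a-ti
1. e -> o, i -> u / B C0 _: fires at position(s) 3, 7: naukatu
2. 0 -> e / C _ C #: no change
3. e -> o, i -> u / B C0 _: no change
surface: naukatu


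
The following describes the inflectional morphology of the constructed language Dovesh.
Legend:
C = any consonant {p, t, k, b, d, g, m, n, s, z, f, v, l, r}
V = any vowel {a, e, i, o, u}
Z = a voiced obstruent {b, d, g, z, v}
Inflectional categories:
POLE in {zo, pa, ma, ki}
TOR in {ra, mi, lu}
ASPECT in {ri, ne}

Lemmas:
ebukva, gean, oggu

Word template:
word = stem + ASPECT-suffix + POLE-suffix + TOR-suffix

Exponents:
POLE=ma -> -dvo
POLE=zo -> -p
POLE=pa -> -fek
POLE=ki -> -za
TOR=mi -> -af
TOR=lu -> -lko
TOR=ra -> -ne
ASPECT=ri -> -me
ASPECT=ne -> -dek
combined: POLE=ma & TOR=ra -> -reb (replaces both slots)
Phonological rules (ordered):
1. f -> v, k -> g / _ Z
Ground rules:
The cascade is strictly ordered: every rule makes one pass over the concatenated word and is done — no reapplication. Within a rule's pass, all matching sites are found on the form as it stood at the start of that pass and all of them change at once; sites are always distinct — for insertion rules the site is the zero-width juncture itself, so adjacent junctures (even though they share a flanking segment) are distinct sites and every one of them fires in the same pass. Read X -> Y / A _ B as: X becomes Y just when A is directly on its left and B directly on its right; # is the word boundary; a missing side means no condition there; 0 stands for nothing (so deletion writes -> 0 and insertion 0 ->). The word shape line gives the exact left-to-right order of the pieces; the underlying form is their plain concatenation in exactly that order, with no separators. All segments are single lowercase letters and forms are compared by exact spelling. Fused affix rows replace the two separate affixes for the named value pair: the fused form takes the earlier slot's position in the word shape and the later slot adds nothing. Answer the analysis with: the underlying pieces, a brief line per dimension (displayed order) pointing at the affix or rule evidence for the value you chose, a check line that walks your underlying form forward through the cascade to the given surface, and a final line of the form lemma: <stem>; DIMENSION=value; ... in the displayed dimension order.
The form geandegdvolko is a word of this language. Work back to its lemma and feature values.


underlying: gean-dek-dvo-lko
POLE=ma - signalled by the affix -dvo
TOR=lu - signalled by the affix -lko
ASPECT=ne - signalled by the affix -dek
check: geandekdvolko -> geandegdvolko
lemma: gean; POLE=ma; TOR=lu; ASPECT=ne


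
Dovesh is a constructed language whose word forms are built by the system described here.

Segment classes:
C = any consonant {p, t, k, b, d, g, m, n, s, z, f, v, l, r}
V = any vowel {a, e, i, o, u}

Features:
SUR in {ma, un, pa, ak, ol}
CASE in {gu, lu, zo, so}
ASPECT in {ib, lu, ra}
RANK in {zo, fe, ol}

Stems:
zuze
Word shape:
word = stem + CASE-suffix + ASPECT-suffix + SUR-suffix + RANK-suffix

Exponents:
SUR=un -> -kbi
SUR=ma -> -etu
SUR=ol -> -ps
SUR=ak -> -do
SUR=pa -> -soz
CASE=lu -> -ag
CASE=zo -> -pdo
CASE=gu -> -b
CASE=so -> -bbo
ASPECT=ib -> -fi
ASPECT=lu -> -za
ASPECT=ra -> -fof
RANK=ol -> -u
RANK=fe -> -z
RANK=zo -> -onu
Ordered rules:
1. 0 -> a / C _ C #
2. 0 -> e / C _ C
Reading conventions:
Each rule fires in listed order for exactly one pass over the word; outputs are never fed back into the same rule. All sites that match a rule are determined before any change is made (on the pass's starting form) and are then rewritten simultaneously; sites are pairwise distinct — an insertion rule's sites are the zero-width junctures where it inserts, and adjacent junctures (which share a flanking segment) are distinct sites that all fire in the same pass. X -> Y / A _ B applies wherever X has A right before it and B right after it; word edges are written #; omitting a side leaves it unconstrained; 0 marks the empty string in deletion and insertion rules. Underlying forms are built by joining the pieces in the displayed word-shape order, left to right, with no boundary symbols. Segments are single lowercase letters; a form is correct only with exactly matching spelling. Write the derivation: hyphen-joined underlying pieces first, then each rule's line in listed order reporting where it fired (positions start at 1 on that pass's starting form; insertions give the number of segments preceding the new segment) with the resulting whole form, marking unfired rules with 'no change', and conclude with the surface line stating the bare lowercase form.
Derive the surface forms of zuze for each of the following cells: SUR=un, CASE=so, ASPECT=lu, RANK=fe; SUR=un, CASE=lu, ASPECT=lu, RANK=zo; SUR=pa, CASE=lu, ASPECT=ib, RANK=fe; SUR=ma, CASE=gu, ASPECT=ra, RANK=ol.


cell SUR=un, CASE=so, ASPECT=lu, RANK=fe:
underlying: zuze-bbo-za-kbi-z
1. 0 -> a / C _ C #: no change
2. 0 -> e / C _ C: inserts after position(s) 5, 10: zuzebebozakebiz
surface: zuzebebozakebiz

cell SUR=un, CASE=lu, ASPECT=lu, RANK=zo:
underlying: zuze-ag-za-kbi-onu
1. 0 -> a / C _ C #: no change
2. 0 -> e / C _ C: inserts after position(s) 6, 9: zuzeagezakebionu
surface: zuzeagezakebionu

cell SUR=pa, CASE=lu, ASPECT=ib, RANK=fe:
underlying: zuze-ag-fi-soz-z
1. 0 -> a / C _ C #: inserts after position(s) 11: zuzeagfisozaz
2. 0 -> e / C _ C: inserts after position(s) 6: zuzeagefisozaz
surface: zuzeagefisozaz

cell SUR=ma, CASE=gu, ASPECT=ra, RANK=ol:
underlying: zuze-b-fof-etu-u
1. 0 -> a / C _ C #: no change
2. 0 -> e / C _ C: inserts after position(s) 5: zuzebefofetuu
surface: zuzebefofetuu


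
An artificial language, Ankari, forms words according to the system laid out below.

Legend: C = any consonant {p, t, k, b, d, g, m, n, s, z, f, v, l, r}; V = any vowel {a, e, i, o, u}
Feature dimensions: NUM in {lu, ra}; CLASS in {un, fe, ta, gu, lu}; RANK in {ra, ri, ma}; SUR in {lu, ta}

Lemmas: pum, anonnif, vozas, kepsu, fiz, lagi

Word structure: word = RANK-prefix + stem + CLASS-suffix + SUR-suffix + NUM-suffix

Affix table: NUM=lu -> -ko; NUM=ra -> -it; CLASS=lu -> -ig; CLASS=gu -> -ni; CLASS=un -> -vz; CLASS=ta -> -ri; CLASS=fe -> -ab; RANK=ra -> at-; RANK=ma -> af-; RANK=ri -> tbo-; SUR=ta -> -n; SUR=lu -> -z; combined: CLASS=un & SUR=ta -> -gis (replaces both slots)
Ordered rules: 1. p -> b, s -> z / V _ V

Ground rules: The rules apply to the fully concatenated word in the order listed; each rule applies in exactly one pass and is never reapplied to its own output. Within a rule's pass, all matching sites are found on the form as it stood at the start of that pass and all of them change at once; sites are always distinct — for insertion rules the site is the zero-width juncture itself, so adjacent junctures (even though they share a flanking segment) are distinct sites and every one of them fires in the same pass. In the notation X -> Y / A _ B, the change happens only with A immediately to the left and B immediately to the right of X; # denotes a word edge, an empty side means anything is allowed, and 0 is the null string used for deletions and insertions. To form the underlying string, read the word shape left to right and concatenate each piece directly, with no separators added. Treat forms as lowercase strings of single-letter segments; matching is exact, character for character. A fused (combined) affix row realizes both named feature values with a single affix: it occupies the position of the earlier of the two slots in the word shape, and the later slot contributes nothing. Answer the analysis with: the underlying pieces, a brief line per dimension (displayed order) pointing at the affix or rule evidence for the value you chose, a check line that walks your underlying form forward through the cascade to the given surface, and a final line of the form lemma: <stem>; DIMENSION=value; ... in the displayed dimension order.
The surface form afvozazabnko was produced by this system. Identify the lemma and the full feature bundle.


underlying: af-vozas-ab-n-ko
NUM=lu - signalled by the affix -ko
CLASS=fe - signalled by the affix -ab
RANK=ma - signalled by the affix af-
SUR=ta - signalled by the affix -n
check: afvozasabnko -> afvozazabnko
lemma: vozas; NUM=lu; CLASS=fe; RANK=ma; SUR=ta


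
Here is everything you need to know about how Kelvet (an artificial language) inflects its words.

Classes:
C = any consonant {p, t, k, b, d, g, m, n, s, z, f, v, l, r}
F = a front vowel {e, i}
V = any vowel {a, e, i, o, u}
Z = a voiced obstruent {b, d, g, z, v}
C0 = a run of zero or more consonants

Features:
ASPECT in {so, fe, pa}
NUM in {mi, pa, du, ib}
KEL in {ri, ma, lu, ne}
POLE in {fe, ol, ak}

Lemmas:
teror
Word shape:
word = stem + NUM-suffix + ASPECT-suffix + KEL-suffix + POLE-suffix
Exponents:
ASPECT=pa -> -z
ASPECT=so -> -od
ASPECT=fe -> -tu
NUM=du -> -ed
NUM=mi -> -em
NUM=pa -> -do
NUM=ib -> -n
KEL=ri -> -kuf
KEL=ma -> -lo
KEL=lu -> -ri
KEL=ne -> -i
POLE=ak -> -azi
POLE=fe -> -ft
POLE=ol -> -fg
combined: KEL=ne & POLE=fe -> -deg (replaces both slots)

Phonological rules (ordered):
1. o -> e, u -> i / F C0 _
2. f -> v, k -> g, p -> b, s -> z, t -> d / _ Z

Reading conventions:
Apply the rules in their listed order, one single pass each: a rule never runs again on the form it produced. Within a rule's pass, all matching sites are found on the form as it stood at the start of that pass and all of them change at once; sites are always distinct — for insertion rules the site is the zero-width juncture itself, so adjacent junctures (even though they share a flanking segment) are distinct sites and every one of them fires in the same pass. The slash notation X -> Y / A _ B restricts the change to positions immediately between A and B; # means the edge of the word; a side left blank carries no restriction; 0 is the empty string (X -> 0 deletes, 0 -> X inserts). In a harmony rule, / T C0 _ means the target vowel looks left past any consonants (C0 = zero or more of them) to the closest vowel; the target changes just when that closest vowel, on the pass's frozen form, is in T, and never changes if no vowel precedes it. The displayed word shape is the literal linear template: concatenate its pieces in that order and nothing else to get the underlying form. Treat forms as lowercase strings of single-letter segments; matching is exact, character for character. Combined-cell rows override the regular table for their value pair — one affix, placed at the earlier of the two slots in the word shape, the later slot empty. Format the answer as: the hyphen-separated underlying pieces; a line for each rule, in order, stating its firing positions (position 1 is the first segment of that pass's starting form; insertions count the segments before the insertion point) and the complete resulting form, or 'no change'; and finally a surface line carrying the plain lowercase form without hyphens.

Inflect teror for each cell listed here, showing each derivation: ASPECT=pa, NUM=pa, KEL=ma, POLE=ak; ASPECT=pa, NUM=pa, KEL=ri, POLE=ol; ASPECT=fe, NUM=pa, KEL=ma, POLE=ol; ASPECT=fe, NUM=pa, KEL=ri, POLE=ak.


cell ASPECT=pa, NUM=pa, KEL=ma, POLE=ak:
underlying: teror-do-z-lo-azi
1. o -> e, u -> i / F C0 _: fires at position(s) 4: tererdozloazi
2. f -> v, k -> g, p -> b, s -> z, t -> d / _ Z: no change
surface: tererdozloazi

cell ASPECT=pa, NUM=pa, KEL=ri, POLE=ol:
underlying: teror-do-z-kuf-fg
1. o -> e, u -> i / F C0 _: fires at position(s) 4: tererdozkuffg
2. f -> v, k -> g, p -> b, s -> z, t -> d / _ Z: fires at position(s) 12: tererdozkufvg
surface: tererdozkufvg

cell ASPECT=fe, NUM=pa, KEL=ma, POLE=ol:
underlying: teror-do-tu-lo-fg
1. o -> e, u -> i / F C0 _: fires at position(s) 4: tererdotulofg
2. f -> v, k -> g, p -> b, s -> z, t -> d / _ Z: fires at position(s) 12: tererdotulovg
surface: tererdotulovg

cell ASPECT=fe, NUM=pa, KEL=ri, POLE=ak:
underlying: teror-do-tu-kuf-azi
1. o -> e, u -> i / F C0 _: fires at position(s) 4: tererdotukufazi
2. f -> v, k -> g, p -> b, s -> z, t -> d / _ Z: no change
surface: tererdotukufazi


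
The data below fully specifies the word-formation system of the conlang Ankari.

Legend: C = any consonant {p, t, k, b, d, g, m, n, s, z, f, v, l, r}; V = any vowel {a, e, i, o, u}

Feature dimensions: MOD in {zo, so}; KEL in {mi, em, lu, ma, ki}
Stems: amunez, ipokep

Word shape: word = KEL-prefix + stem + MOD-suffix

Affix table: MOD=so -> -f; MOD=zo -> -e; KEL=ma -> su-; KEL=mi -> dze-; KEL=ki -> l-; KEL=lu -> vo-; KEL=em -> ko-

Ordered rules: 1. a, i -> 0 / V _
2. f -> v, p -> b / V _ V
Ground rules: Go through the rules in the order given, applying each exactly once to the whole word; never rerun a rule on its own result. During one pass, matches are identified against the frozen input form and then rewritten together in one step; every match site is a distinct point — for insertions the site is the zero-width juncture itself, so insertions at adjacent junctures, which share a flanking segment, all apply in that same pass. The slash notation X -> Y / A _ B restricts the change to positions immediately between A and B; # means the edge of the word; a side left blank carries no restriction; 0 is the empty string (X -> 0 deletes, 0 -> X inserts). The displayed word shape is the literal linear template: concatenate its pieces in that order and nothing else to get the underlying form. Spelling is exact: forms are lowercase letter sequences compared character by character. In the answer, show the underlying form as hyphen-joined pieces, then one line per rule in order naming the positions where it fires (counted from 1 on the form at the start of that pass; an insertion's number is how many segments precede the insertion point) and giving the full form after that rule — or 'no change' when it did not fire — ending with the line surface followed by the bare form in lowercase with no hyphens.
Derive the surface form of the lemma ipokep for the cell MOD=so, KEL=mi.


underlying: dze-ipokep-f
1. a, i -> 0 / V _: fires at position(s) 4: dzepokepf
2. f -> v, p -> b / V _ V: fires at position(s) 4: dzebokepf
surface: dzebokepf


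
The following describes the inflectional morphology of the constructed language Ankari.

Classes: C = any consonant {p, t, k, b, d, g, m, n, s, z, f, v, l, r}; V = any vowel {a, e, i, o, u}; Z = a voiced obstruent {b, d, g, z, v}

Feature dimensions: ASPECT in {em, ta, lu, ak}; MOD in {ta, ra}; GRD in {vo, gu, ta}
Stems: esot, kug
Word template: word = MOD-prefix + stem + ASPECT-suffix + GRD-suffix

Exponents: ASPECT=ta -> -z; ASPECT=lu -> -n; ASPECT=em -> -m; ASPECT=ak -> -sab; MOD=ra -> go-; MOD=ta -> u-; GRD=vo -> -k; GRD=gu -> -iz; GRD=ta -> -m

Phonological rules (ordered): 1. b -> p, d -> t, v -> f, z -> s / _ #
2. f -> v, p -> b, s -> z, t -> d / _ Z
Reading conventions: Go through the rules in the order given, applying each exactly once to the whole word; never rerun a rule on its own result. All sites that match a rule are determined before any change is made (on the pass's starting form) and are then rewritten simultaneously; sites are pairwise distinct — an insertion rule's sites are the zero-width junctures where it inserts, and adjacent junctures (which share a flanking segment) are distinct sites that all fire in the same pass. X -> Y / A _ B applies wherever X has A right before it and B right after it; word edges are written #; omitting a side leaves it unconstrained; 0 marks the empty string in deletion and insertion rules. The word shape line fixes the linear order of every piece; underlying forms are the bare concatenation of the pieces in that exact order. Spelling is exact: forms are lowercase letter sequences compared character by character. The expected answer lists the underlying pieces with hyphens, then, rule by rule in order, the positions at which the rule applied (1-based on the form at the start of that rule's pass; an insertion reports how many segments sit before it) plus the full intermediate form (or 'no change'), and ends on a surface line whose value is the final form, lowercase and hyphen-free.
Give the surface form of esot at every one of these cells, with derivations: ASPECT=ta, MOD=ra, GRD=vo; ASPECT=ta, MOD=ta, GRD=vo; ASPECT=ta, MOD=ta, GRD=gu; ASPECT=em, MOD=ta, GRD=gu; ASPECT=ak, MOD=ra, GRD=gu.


cell ASPECT=ta, MOD=ra, GRD=vo:
underlying: go-esot-z-k
1. b -> p, d -> t, v -> f, z -> s / _ #: no change
2. f -> v, p -> b, s -> z, t -> d / _ Z: fires at position(s) 6: goesodzk
surface: goesodzk

cell ASPECT=ta, MOD=ta, GRD=vo:
underlying: u-esot-z-k
1. b -> p, d -> t, v -> f, z -> s / _ #: no change
2. f -> v, p -> b, s -> z, t -> d / _ Z: fires at position(s) 5: uesodzk
surface: uesodzk

cell ASPECT=ta, MOD=ta, GRD=gu:
underlying: u-esot-z-iz
1. b -> p, d -> t, v -> f, z -> s / _ #: fires at position(s) 8: uesotzis
2. f -> v, p -> b, s -> z, t -> d / _ Z: fires at position(s) 5: uesodzis
surface: uesodzis

cell ASPECT=em, MOD=ta, GRD=gu:
underlying: u-esot-m-iz
1. b -> p, d -> t, v -> f, z -> s / _ #: fires at position(s) 8: uesotmis
2. f -> v, p -> b, s -> z, t -> d / _ Z: no change
surface: uesotmis

cell ASPECT=ak, MOD=ra, GRD=gu:
underlying: go-esot-sab-iz
1. b -> p, d -> t, v -> f, z -> s / _ #: fires at position(s) 11: goesotsabis
2. f -> v, p -> b, s -> z, t -> d / _ Z: no change
surface: goesotsabis


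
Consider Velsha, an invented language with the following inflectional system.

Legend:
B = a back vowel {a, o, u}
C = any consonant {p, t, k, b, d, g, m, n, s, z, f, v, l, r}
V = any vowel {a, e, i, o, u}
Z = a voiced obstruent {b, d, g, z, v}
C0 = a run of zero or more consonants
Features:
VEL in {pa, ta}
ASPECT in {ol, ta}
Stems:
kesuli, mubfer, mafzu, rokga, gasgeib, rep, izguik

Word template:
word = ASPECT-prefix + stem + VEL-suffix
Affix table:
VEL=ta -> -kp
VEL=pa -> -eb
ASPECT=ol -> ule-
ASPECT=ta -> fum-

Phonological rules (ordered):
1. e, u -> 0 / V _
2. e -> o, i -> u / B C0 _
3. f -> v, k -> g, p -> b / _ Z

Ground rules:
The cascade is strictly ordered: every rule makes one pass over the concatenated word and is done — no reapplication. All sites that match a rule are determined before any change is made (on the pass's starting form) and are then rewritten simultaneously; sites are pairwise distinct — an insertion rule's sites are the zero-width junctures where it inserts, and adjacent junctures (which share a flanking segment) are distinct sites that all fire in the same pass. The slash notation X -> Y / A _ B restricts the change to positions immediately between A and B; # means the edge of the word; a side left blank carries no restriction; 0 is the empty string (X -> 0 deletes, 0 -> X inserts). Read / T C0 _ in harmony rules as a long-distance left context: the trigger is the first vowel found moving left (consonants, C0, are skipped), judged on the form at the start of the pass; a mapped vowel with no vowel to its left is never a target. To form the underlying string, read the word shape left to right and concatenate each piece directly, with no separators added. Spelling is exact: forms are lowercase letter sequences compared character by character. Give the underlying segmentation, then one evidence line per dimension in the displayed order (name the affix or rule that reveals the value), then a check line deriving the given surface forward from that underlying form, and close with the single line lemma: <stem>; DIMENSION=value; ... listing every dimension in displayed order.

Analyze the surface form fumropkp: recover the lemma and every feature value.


underlying: fum-rep-kp
VEL=ta - signalled by the affix -kp
ASPECT=ta - signalled by the affix fum-
check: fumrepkp -> fumrepkp -> fumropkp -> fumropkp
lemma: rep; VEL=ta; ASPECT=ta


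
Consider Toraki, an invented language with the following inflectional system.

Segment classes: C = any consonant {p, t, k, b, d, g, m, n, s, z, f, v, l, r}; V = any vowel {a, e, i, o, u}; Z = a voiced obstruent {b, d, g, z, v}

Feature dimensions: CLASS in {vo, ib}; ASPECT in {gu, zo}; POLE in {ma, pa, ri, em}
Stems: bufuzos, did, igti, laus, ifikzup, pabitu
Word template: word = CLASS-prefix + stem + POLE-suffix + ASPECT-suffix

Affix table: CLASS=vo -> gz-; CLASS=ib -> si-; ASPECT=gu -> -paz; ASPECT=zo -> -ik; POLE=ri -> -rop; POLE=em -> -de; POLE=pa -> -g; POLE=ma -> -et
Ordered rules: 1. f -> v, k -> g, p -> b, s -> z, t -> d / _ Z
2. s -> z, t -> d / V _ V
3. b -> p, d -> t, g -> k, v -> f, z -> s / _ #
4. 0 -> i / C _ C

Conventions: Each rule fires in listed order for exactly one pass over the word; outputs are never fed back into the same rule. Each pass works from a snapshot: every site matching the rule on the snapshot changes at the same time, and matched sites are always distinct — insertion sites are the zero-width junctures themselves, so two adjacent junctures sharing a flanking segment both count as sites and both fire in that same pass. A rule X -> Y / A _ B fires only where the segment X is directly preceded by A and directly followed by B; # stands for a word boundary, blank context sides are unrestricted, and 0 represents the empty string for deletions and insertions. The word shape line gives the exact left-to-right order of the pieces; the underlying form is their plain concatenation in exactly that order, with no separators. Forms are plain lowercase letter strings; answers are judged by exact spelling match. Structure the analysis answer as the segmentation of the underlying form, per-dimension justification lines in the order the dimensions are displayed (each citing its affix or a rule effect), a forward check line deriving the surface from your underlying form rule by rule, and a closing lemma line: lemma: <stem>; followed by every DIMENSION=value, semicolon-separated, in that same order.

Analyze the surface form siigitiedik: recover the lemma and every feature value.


underlying: si-igti-et-ik
CLASS=ib - signalled by the affix si-
ASPECT=zo - signalled by the affix -ik
POLE=ma - signalled by the affix -et
check: siigtietik -> siigtietik -> siigtiedik -> siigtiedik -> siigitiedik
lemma: igti; CLASS=ib; ASPECT=zo; POLE=ma


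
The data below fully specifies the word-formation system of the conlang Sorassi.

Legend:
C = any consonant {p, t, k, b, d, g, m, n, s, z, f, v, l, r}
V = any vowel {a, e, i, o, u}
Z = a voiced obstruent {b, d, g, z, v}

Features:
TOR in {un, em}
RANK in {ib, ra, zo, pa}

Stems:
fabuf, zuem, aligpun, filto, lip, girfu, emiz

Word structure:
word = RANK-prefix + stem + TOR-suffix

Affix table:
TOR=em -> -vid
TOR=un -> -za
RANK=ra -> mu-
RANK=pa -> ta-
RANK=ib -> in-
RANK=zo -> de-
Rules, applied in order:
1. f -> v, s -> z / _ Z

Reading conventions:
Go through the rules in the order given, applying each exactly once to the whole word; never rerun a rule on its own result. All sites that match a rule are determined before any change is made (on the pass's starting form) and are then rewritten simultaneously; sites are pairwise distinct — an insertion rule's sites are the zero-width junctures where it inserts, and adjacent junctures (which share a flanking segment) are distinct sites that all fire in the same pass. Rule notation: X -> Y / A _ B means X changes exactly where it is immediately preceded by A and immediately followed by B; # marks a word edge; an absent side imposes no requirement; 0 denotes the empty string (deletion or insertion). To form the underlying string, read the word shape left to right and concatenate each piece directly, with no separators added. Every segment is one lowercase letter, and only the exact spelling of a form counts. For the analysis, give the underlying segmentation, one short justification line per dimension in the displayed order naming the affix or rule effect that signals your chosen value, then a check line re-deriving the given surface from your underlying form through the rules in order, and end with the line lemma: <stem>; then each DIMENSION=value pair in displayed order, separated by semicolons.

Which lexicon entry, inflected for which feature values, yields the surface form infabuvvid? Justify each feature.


underlying: in-fabuf-vid
TOR=em - signalled by the affix -vid
RANK=ib - signalled by the affix in-
check: infabufvid -> infabuvvid
lemma: fabuf; TOR=em; RANK=ib


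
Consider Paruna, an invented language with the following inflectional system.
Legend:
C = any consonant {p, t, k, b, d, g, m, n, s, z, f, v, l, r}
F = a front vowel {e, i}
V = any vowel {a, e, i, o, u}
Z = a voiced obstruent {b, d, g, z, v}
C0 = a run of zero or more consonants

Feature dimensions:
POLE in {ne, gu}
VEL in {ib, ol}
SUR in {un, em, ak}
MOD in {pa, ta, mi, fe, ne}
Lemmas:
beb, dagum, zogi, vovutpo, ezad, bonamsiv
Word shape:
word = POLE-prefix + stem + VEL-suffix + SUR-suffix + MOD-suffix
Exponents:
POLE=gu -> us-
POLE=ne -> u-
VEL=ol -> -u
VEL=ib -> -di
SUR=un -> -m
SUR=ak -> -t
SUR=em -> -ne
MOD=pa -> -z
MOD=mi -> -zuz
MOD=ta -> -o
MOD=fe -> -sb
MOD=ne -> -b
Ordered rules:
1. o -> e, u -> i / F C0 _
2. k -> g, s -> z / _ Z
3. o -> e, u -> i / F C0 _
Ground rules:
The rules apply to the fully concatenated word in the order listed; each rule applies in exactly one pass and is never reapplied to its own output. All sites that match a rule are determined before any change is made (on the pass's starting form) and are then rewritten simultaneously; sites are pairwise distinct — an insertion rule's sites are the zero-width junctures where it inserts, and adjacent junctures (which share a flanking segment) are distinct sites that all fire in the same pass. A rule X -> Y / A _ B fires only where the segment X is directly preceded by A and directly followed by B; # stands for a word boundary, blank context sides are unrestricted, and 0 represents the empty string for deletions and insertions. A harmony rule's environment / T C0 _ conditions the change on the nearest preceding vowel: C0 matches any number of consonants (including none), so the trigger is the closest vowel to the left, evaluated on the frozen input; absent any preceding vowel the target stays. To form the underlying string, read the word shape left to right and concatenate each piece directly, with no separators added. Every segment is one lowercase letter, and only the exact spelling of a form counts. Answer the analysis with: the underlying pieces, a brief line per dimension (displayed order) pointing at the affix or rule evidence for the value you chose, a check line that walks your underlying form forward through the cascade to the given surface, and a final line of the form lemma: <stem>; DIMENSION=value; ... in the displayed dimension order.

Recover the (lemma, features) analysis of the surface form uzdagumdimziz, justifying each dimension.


underlying: us-dagum-di-m-zuz
POLE=gu - signalled by the affix us-
VEL=ib - signalled by the affix -di
SUR=un - signalled by the affix -m
MOD=mi - signalled by the affix -zuz
check: usdagumdimzuz -> usdagumdimziz -> uzdagumdimziz -> uzdagumdimziz
lemma: dagum; POLE=gu; VEL=ib; SUR=un; MOD=mi


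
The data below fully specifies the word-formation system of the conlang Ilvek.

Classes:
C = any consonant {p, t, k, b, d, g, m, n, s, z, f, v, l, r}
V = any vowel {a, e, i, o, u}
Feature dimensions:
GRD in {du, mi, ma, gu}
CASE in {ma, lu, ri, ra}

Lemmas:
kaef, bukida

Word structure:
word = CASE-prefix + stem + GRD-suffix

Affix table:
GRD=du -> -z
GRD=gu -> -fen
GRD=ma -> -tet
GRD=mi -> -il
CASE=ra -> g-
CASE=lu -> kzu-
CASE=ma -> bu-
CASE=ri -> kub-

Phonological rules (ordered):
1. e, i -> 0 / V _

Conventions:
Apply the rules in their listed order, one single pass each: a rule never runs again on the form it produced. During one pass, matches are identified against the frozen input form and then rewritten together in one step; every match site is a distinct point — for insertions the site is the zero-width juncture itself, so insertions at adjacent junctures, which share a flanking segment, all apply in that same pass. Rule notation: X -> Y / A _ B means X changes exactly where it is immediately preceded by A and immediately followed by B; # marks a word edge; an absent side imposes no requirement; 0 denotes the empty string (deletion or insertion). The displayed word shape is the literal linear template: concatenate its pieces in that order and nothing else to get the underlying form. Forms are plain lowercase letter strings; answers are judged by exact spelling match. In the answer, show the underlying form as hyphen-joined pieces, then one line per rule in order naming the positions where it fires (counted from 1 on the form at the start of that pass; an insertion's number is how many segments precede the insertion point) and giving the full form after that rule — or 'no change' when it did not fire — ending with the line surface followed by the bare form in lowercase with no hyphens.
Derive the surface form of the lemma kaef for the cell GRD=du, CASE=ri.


underlying: kub-kaef-z
1. e, i -> 0 / V _: fires at position(s) 6: kubkafz
surface: kubkafz


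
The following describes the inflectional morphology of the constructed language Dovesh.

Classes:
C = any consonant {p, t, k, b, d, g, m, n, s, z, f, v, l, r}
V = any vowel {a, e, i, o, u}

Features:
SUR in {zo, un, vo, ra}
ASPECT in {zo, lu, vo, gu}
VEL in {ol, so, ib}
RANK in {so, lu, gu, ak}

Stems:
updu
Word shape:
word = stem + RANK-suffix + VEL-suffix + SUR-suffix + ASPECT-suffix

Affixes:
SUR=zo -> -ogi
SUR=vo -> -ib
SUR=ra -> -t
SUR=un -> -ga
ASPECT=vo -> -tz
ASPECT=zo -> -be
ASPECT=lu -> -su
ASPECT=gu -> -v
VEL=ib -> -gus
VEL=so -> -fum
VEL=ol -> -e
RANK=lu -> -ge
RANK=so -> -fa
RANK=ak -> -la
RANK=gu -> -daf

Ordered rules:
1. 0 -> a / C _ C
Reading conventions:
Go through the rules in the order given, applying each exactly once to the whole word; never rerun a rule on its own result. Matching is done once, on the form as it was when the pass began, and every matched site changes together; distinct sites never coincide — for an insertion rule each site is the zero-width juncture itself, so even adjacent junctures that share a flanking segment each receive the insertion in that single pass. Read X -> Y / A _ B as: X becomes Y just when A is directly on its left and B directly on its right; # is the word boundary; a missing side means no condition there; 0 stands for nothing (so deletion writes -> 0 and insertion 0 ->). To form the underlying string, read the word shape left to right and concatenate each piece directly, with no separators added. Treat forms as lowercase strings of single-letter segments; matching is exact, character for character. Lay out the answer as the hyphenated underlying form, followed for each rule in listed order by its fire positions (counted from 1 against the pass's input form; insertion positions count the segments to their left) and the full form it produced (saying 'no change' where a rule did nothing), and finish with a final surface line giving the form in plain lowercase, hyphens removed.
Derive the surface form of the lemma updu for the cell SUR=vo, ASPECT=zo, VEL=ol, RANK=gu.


underlying: updu-daf-e-ib-be
1. 0 -> a / C _ C: inserts after position(s) 2, 10: upadudafeibabe
surface: upadudafeibabe


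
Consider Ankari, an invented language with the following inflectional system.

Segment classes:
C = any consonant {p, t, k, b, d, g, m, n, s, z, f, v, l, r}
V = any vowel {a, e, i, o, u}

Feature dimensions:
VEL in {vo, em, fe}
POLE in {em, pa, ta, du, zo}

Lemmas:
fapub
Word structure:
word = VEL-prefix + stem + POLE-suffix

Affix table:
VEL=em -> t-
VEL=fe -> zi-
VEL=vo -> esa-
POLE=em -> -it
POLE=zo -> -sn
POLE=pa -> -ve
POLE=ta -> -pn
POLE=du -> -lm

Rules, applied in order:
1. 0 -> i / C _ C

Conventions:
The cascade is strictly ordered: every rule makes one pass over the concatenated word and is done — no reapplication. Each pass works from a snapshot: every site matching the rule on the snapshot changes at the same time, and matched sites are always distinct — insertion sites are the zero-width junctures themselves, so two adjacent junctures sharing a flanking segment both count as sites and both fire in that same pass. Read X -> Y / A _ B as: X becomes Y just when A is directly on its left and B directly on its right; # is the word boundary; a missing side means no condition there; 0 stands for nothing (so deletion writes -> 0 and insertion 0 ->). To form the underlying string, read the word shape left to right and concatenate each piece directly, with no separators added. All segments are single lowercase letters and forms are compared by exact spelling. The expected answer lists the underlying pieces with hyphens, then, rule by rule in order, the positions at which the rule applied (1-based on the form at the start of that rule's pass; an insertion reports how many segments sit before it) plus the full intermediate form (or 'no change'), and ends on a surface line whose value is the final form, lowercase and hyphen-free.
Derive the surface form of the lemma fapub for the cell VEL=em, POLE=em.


underlying: t-fapub-it
1. 0 -> i / C _ C: inserts after position(s) 1: tifapubit
surface: tifapubit


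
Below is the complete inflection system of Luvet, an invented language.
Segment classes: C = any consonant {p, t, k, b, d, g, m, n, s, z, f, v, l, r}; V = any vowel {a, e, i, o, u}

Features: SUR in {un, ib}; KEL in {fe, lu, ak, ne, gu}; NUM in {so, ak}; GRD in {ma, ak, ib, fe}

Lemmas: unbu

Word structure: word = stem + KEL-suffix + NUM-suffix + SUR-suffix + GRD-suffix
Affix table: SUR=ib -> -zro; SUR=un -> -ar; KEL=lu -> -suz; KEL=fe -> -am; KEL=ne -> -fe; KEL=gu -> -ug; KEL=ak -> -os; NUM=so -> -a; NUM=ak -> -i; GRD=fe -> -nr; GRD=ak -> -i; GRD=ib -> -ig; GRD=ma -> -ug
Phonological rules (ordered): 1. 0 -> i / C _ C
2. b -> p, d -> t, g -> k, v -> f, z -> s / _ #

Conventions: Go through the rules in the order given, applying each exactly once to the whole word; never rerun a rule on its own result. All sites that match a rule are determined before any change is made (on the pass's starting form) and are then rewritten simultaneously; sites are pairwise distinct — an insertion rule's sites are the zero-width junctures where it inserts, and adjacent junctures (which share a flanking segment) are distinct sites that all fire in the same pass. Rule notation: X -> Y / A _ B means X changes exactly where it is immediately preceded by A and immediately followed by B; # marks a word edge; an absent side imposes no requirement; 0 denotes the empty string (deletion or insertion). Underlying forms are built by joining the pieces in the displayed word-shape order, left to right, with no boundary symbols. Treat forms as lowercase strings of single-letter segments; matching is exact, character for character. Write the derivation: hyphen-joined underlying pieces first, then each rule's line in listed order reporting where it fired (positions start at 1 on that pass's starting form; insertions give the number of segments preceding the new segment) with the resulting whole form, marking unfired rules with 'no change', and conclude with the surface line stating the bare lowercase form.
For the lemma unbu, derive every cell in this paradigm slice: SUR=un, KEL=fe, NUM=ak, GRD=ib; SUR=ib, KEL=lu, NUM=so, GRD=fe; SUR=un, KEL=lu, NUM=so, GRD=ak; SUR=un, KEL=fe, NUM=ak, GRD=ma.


cell SUR=un, KEL=fe, NUM=ak, GRD=ib:
underlying: unbu-am-i-ar-ig
1. 0 -> i / C _ C: inserts after position(s) 2: unibuamiarig
2. b -> p, d -> t, g -> k, v -> f, z -> s / _ #: fires at position(s) 12: unibuamiarik
surface: unibuamiarik

cell SUR=ib, KEL=lu, NUM=so, GRD=fe:
underlying: unbu-suz-a-zro-nr
1. 0 -> i / C _ C: inserts after position(s) 2, 9, 12: unibusuzazironir
2. b -> p, d -> t, g -> k, v -> f, z -> s / _ #: no change
surface: unibusuzazironir

cell SUR=un, KEL=lu, NUM=so, GRD=ak:
underlying: unbu-suz-a-ar-i
1. 0 -> i / C _ C: inserts after position(s) 2: unibusuzaari
2. b -> p, d -> t, g -> k, v -> f, z -> s / _ #: no change
surface: unibusuzaari

cell SUR=un, KEL=fe, NUM=ak, GRD=ma:
underlying: unbu-am-i-ar-ug
1. 0 -> i / C _ C: inserts after position(s) 2: unibuamiarug
2. b -> p, d -> t, g -> k, v -> f, z -> s / _ #: fires at position(s) 12: unibuamiaruk
surface: unibuamiaruk


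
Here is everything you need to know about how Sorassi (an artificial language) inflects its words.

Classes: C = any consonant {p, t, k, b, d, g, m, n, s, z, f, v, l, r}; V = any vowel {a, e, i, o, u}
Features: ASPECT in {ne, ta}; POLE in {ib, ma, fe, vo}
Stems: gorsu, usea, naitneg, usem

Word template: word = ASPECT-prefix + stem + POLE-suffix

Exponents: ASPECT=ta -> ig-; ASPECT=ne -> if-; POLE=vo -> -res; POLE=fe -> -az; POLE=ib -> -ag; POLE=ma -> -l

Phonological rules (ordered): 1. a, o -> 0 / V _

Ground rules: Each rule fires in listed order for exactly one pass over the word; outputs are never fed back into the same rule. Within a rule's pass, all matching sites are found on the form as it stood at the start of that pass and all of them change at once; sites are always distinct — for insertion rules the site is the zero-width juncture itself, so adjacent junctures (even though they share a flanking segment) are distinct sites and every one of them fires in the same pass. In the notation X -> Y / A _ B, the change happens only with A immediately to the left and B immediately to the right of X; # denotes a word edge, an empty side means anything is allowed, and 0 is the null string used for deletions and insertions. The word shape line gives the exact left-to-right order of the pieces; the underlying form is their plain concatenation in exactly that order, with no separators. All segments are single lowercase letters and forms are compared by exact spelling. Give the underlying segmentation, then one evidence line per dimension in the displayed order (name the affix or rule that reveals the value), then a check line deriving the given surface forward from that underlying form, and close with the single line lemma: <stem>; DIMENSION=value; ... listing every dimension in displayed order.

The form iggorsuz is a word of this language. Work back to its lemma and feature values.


underlying: ig-gorsu-az
ASPECT=ta - signalled by the affix ig-
POLE=fe - signalled by the affix -az
check: iggorsuaz -> iggorsuz
lemma: gorsu; ASPECT=ta; POLE=fe
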